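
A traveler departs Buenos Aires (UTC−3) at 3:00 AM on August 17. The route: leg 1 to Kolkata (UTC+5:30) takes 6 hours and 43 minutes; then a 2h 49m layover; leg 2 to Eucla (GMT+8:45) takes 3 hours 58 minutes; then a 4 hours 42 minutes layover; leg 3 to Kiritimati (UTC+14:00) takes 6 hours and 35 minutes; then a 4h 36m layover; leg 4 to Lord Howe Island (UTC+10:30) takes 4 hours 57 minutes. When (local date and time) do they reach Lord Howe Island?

Convert departure to UTC: 3:00 AM + 3:00 = 6:00 AM UTC on Aug 17.
Add 6 hours 43 minutes leg 1 → 12:43 PM UTC.
Add 2 hours and 49 minutes layover in Kolkata → 3:32 PM UTC.
Add 3 hours and 58 minutes leg 2 → 7:30 PM UTC.
Add 4 hours 42 minutes layover in Eucla → 12:12 AM UTC (Aug 18).
Add 6 hours and 35 minutes leg 3 → 6:47 AM UTC.
Add 4 hours and 36 minutes layover in Kiritimati → 11:23 AM UTC.
Add 4 hours and 57 minutes leg 4 → 4:20 PM UTC.
Lord Howe Island is UTC+10:30, so local arrival = 4:20 PM + 10:30 = 2:50 AM on Aug 19.

2:50 AM on August 19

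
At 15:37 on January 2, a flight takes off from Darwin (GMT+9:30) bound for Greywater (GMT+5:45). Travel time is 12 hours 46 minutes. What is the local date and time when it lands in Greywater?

Greywater is 3:45 behind Darwin.
After 12 hours and 46 minutes it is 04:23 (Jan 3) in Darwin.
Shift by the zone difference: 04:23 − 3:45 = 00:38 on Jan 3 in Greywater.

00:38 on January 3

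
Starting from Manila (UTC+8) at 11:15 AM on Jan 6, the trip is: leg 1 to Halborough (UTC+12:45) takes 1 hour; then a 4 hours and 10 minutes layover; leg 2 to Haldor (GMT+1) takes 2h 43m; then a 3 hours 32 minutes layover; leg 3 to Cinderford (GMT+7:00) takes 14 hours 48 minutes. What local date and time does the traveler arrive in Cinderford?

Convert departure to UTC: 11:15 AM − 8:00 = 3:15 AM UTC on Jan 6.
Add 1 hour leg 1 → 4:15 AM UTC.
Add 4 hours and 10 minutes layover in Halborough → 8:25 AM UTC.
Add 2 hours 43 minutes leg 2 → 11:08 AM UTC.
Add 3 hours and 32 minutes layover in Haldor → 2:40 PM UTC.
Add 14 hours and 48 minutes leg 3 → 5:28 AM UTC (Jan 7).
Cinderford is UTC+7:00, so local arrival = 5:28 AM + 7:00 = 12:28 PM on Jan 7.

12:28 PM on January 7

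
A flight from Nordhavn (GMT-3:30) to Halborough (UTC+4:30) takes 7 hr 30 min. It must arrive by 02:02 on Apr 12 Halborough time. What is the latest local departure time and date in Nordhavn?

Target arrival in UTC: 02:02 − 4:30 = 21:32 on Apr 11.
Subtract 7 hours 30 minutes → departure 14:02 UTC on Apr 11.
Nordhavn is UTC−3:30: 14:02 − 3:30 = 10:32 on Apr 11.

10:32 on Apr 11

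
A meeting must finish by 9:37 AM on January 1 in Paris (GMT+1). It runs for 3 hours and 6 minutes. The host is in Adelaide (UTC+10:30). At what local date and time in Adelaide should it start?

Target end time in UTC: 9:37 AM − 1:00 = 8:37 AM on Jan 1.
Subtract 3 hours and 6 minutes → start 5:31 AM UTC on Jan 1.
Adelaide is UTC+10:30: 5:31 AM + 10:30 = 4:01 PM on Jan 1.

4:01 PM on January 1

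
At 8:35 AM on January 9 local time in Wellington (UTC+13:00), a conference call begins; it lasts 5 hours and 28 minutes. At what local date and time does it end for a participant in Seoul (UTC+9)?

Seoul is 4:00 behind Wellington.
After 5 hours and 28 minutes it is 2:03 PM in Wellington.
Shift by the zone difference: 2:03 PM − 4:00 = 10:03 AM on Jan 9 in Seoul.

10:03 AM on Jan 9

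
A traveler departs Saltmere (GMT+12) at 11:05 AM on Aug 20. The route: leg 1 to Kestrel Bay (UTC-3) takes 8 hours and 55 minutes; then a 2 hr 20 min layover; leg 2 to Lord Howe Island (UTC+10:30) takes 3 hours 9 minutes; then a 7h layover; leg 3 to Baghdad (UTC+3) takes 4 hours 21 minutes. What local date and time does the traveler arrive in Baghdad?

3:50 AM on August 21

Convert departure to UTC: 11:05 AM − 12:00 = 11:05 PM UTC on Aug 19.
Add 8 hours and 55 minutes leg 1 → 8:00 AM UTC (Aug 20).
Add 2 hours and 20 minutes layover in Kestrel Bay → 10:20 AM UTC.
Add 3 hours and 9 minutes leg 2 → 1:29 PM UTC.
Add 7 hours layover in Lord Howe Island → 8:29 PM UTC.
Add 4 hours and 21 minutes leg 3 → 12:50 AM UTC (Aug 21).
Baghdad is UTC+3:00, so local arrival = 12:50 AM + 3:00 = 3:50 AM on Aug 21.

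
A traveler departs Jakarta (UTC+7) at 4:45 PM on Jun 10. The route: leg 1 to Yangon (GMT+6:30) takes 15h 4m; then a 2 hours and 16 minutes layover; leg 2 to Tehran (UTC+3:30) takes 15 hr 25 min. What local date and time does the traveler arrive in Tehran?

Convert departure to UTC: 4:45 PM − 7:00 = 9:45 AM UTC on Jun 10.
Add 15 hours and 4 minutes leg 1 → 12:49 AM UTC (Jun 11).
Add 2 hours 16 minutes layover in Yangon → 3:05 AM UTC.
Add 15 hours 25 minutes leg 2 → 6:30 PM UTC.
Tehran is UTC+3:30, so local arrival = 6:30 PM + 3:30 = 10:00 PM on Jun 11.

10:00 PM on Jun 11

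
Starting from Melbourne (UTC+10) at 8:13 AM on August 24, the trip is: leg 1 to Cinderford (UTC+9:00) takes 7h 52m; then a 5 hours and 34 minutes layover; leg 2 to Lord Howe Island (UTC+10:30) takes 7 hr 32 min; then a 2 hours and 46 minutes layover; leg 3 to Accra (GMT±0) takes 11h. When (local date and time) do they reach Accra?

8:57 AM on August 25

Convert departure to UTC: 8:13 AM − 10:00 = 10:13 PM UTC on Aug 23.
Add 7 hours 52 minutes leg 1 → 6:05 AM UTC (Aug 24).
Add 5 hours and 34 minutes layover in Cinderford → 11:39 AM UTC.
Add 7 hours 32 minutes leg 2 → 7:11 PM UTC.
Add 2 hours 46 minutes layover in Lord Howe Island → 9:57 PM UTC.
Add 11 hours leg 3 → 8:57 AM UTC (Aug 25).
Accra is UTC+0, so local arrival is the same: 8:57 AM on Aug 25.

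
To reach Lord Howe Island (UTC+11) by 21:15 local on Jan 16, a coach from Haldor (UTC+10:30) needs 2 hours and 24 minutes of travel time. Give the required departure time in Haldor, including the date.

18:21 on January 16

Target arrival in UTC: 21:15 − 11:00 = 10:15 on Jan 16.
Subtract 2 hours and 24 minutes → departure 07:51 UTC on Jan 16.
Haldor is UTC+10:30: 07:51 + 10:30 = 18:21 on Jan 16.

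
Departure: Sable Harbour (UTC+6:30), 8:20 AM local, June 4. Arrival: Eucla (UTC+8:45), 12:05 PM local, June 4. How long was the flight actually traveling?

Departure in UTC: 8:20 AM − 6:30 = 1:50 AM on Jun 4.
Arrival in UTC: 12:05 PM − 8:45 = 3:20 AM on Jun 4.
Elapsed = 3:20 AM − 1:50 AM = 1 hour 30 minutes.

1 hour 30 minutes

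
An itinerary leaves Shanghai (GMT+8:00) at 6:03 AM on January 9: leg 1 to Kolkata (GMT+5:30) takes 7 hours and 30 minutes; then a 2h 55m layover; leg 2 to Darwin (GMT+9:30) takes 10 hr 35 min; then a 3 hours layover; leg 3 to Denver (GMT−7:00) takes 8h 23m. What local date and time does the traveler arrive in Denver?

11:26 PM on Jan 9

Convert departure to UTC: 6:03 AM − 8:00 = 10:03 PM UTC on Jan 8.
Add 7 hours 30 minutes leg 1 → 5:33 AM UTC (Jan 9).
Add 2 hours 55 minutes layover in Kolkata → 8:28 AM UTC.
Add 10 hours and 35 minutes leg 2 → 7:03 PM UTC.
Add 3 hours layover in Darwin → 10:03 PM UTC.
Add 8 hours and 23 minutes leg 3 → 6:26 AM UTC (Jan 10).
Denver is UTC−7:00, so local arrival = 6:26 AM − 7:00 = 11:26 PM on Jan 9.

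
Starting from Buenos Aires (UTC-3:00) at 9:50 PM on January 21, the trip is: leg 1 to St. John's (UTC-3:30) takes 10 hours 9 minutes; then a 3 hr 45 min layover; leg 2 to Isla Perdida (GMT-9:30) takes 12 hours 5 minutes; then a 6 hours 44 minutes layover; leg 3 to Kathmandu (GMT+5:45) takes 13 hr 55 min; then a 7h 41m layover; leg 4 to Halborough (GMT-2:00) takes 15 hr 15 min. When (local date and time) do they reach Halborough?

8:24 PM on Jan 24

Convert departure to UTC: 9:50 PM + 3:00 = 12:50 AM UTC on Jan 22.
Add 10 hours and 9 minutes leg 1 → 10:59 AM UTC.
Add 3 hours and 45 minutes layover in St. John's → 2:44 PM UTC.
Add 12 hours and 5 minutes leg 2 → 2:49 AM UTC (Jan 23).
Add 6 hours and 44 minutes layover in Isla Perdida → 9:33 AM UTC.
Add 13 hours and 55 minutes leg 3 → 11:28 PM UTC.
Add 7 hours and 41 minutes layover in Kathmandu → 7:09 AM UTC (Jan 24).
Add 15 hours 15 minutes leg 4 → 10:24 PM UTC.
Halborough is UTC−2:00, so local arrival = 10:24 PM − 2:00 = 8:24 PM on Jan 24.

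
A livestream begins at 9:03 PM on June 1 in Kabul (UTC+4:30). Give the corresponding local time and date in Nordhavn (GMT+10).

In UTC: 9:03 PM − 4:30 = 4:33 PM on Jun 1.
Nordhavn is UTC+10:00: 4:33 PM + 10:00 = 2:33 AM on Jun 2.

2:33 AM on June 2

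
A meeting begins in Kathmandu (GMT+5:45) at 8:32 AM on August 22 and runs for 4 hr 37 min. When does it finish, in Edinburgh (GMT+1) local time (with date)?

Convert start to UTC: 8:32 AM − 5:45 = 2:47 AM UTC on Aug 22.
Add 4 hours 37 minutes duration → 7:24 AM UTC.
Edinburgh is UTC+1:00, so local end time = 7:24 AM + 1:00 = 8:24 AM on Aug 22.

8:24 AM on August 22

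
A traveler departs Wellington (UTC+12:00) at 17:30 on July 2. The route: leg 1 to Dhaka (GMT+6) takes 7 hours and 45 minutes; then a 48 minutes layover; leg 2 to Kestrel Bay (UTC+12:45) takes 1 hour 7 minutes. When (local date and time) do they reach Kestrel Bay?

03:55 on July 3

Convert departure to UTC: 17:30 − 12:00 = 05:30 UTC on Jul 2.
Add 7 hours 45 minutes leg 1 → 13:15 UTC.
Add 48 minutes layover in Dhaka → 14:03 UTC.
Add 1 hour and 7 minutes leg 2 → 15:10 UTC.
Kestrel Bay is UTC+12:45, so local arrival = 15:10 + 12:45 = 03:55 on Jul 3.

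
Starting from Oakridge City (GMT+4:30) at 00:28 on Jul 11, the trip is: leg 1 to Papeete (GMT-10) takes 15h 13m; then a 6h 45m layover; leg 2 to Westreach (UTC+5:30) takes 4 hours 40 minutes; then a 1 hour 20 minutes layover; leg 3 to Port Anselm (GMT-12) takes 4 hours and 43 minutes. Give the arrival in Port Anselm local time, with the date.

Convert departure to UTC: 00:28 − 4:30 = 19:58 UTC on Jul 10.
Add 15 hours 13 minutes leg 1 → 11:11 UTC (Jul 11).
Add 6 hours and 45 minutes layover in Papeete → 17:56 UTC.
Add 4 hours 40 minutes leg 2 → 22:36 UTC.
Add 1 hour 20 minutes layover in Westreach → 23:56 UTC.
Add 4 hours 43 minutes leg 3 → 04:39 UTC (Jul 12).
Port Anselm is UTC−12:00, so local arrival = 04:39 − 12:00 = 16:39 on Jul 11.

16:39 on Jul 11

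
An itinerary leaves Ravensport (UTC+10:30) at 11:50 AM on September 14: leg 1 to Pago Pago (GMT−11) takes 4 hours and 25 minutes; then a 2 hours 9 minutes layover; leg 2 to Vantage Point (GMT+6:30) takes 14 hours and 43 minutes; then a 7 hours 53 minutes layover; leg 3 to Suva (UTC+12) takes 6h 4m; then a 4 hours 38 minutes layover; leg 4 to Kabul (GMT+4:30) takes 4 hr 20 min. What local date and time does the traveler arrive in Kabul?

2:02 AM on September 16

Convert departure to UTC: 11:50 AM − 10:30 = 1:20 AM UTC on Sep 14.
Add 4 hours 25 minutes leg 1 → 5:45 AM UTC.
Add 2 hours and 9 minutes layover in Pago Pago → 7:54 AM UTC.
Add 14 hours and 43 minutes leg 2 → 10:37 PM UTC.
Add 7 hours 53 minutes layover in Vantage Point → 6:30 AM UTC (Sep 15).
Add 6 hours 4 minutes leg 3 → 12:34 PM UTC.
Add 4 hours 38 minutes layover in Suva → 5:12 PM UTC.
Add 4 hours 20 minutes leg 4 → 9:32 PM UTC.
Kabul is UTC+4:30, so local arrival = 9:32 PM + 4:30 = 2:02 AM on Sep 16.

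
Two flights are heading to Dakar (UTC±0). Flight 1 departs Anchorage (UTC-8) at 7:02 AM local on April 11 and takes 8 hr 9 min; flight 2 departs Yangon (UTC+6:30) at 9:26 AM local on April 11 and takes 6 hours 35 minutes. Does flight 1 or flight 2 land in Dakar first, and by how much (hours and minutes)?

the second, by 13 hours 40 minutes

Flight 1 in UTC: 7:02 AM + 8:00 = 3:02 PM on Apr 11.
+8 hours 9 minutes → arrive 11:11 PM UTC on Apr 11.
Flight 2 in UTC: 9:26 AM − 6:30 = 2:56 AM on Apr 11.
+6 hours 35 minutes → arrive 9:31 AM UTC on Apr 11.
Flight 2 lands earlier by 13 hours 40 minutes.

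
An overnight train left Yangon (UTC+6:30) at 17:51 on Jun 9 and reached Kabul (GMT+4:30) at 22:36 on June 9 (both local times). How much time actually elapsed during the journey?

6 hours 45 minutes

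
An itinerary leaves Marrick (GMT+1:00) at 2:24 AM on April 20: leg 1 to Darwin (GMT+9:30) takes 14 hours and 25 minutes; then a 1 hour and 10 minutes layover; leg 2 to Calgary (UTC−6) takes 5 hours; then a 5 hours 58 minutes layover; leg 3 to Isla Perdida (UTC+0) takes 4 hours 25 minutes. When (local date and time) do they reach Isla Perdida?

Convert departure to UTC: 2:24 AM − 1:00 = 1:24 AM UTC on Apr 20.
Add 14 hours 25 minutes leg 1 → 3:49 PM UTC.
Add 1 hour 10 minutes layover in Darwin → 4:59 PM UTC.
Add 5 hours leg 2 → 9:59 PM UTC.
Add 5 hours 58 minutes layover in Calgary → 3:57 AM UTC (Apr 21).
Add 4 hours and 25 minutes leg 3 → 8:22 AM UTC.
Isla Perdida is UTC+0, so local arrival is the same: 8:22 AM on Apr 21.

8:22 AM on April 21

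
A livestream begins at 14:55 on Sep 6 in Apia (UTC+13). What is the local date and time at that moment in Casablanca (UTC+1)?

02:55 on September 6

Casablanca is 12:00 behind Apia.
Shift by the zone difference: 14:55 − 12:00 = 02:55 on Sep 6 in Casablanca.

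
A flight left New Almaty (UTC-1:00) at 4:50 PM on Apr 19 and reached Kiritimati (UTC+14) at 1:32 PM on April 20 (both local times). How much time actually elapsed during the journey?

Kiritimati is 15:00 ahead of New Almaty.
Clock-face elapsed time (ignoring zones) is 20 hours 42 minutes.
Actual elapsed = 20 hours 42 minutes − 15:00 = 5 hours 42 minutes.

5 hours 42 minutes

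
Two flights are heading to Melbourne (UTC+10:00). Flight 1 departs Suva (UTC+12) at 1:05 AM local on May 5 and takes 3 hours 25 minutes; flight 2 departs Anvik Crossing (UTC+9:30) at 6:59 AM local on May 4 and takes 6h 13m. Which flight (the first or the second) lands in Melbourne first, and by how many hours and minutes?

the second, by 12 hours 48 minutes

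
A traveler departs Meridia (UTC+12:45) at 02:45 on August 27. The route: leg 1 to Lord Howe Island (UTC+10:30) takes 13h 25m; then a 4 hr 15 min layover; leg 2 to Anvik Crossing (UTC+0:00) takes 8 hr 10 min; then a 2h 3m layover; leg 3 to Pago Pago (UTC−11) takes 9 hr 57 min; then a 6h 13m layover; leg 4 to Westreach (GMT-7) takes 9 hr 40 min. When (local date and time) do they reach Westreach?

Convert departure to UTC: 02:45 − 12:45 = 14:00 UTC on Aug 26.
Add 13 hours 25 minutes leg 1 → 03:25 UTC (Aug 27).
Add 4 hours and 15 minutes layover in Lord Howe Island → 07:40 UTC.
Add 8 hours 10 minutes leg 2 → 15:50 UTC.
Add 2 hours 3 minutes layover in Anvik Crossing → 17:53 UTC.
Add 9 hours 57 minutes leg 3 → 03:50 UTC (Aug 28).
Add 6 hours and 13 minutes layover in Pago Pago → 10:03 UTC.
Add 9 hours 40 minutes leg 4 → 19:43 UTC.
Westreach is UTC−7:00, so local arrival = 19:43 − 7:00 = 12:43 on Aug 28.

12:43 on August 28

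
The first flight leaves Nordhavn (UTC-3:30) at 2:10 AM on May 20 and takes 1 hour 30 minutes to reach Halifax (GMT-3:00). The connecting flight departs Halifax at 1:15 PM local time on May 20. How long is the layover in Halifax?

9 hours 5 minutes

Convert departure to UTC: 2:10 AM + 3:30 = 5:40 AM UTC on May 20.
Add 1 hour 30 minutes flight time → 7:10 AM UTC.
Halifax is UTC−3:00, so local arrival = 7:10 AM − 3:00 = 4:10 AM on May 20.
Layover = 1:15 PM − 4:10 AM = 9 hours 5 minutes.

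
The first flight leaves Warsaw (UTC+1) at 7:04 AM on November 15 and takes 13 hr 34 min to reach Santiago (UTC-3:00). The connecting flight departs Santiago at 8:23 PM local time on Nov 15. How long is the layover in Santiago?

3 hours 45 minutes

Convert departure to UTC: 7:04 AM − 1:00 = 6:04 AM UTC on Nov 15.
Add 13 hours and 34 minutes flight time → 7:38 PM UTC.
Santiago is UTC−3:00, so local arrival = 7:38 PM − 3:00 = 4:38 PM on Nov 15.
Layover = 8:23 PM − 4:38 PM = 3 hours 45 minutes.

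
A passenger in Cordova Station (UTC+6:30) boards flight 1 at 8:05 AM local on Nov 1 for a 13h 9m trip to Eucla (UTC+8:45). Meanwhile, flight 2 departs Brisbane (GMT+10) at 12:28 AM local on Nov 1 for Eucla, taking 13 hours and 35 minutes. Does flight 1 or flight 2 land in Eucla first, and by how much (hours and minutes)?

Flight 1 in UTC: 8:05 AM − 6:30 = 1:35 AM on Nov 1.
+13 hours and 9 minutes → arrive 2:44 PM UTC on Nov 1.
Flight 2 in UTC: 12:28 AM − 10:00 = 2:28 PM on Oct 31.
+13 hours 35 minutes → arrive 4:03 AM UTC on Nov 1.
Flight 2 lands earlier by 10 hours 41 minutes.

the second, by 10 hours 41 minutes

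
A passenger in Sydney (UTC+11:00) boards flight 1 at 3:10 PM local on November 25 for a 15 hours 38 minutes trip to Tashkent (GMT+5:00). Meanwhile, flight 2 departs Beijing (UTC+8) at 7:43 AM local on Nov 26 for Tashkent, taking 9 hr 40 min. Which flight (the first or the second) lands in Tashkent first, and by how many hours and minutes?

Flight 1 in UTC: 3:10 PM − 11:00 = 4:10 AM on Nov 25.
+15 hours 38 minutes → arrive 7:48 PM UTC on Nov 25.
Flight 2 in UTC: 7:43 AM − 8:00 = 11:43 PM on Nov 25.
+9 hours and 40 minutes → arrive 9:23 AM UTC on Nov 26.
Flight 1 lands earlier by 13 hours 35 minutes.

the first, by 13 hours 35 minutes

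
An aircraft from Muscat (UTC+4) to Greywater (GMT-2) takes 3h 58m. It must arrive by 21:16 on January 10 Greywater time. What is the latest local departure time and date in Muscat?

Target arrival in UTC: 21:16 + 2:00 = 23:16 on Jan 10.
Subtract 3 hours 58 minutes → departure 19:18 UTC on Jan 10.
Muscat is UTC+4:00: 19:18 + 4:00 = 23:18 on Jan 10.

23:18 on January 10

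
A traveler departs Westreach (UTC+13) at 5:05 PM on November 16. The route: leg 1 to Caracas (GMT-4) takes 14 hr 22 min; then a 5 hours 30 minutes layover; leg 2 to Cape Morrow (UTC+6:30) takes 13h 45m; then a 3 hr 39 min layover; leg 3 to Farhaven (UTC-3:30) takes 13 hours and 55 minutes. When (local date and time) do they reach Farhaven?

3:46 AM on November 18

Convert departure to UTC: 5:05 PM − 13:00 = 4:05 AM UTC on Nov 16.
Add 14 hours and 22 minutes leg 1 → 6:27 PM UTC.
Add 5 hours 30 minutes layover in Caracas → 11:57 PM UTC.
Add 13 hours 45 minutes leg 2 → 1:42 PM UTC (Nov 17).
Add 3 hours 39 minutes layover in Cape Morrow → 5:21 PM UTC.
Add 13 hours and 55 minutes leg 3 → 7:16 AM UTC (Nov 18).
Farhaven is UTC−3:30, so local arrival = 7:16 AM − 3:30 = 3:46 AM on Nov 18.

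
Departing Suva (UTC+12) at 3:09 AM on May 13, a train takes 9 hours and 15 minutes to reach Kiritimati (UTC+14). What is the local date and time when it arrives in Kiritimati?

2:24 PM on May 13

Kiritimati is 2:00 ahead of Suva.
After 9 hours and 15 minutes it is 12:24 PM in Suva.
Shift by the zone difference: 12:24 PM + 2:00 = 2:24 PM on May 13 in Kiritimati.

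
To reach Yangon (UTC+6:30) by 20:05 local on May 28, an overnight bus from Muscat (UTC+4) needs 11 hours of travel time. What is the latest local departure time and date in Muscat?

06:35 on May 28

Target arrival in UTC: 20:05 − 6:30 = 13:35 on May 28.
Subtract 11 hours → departure 02:35 UTC on May 28.
Muscat is UTC+4:00: 02:35 + 4:00 = 06:35 on May 28.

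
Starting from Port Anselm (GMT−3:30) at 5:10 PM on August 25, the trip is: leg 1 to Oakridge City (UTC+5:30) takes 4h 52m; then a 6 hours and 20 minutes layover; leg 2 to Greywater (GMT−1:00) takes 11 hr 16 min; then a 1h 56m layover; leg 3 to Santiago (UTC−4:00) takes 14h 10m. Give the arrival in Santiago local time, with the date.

Convert departure to UTC: 5:10 PM + 3:30 = 8:40 PM UTC on Aug 25.
Add 4 hours and 52 minutes leg 1 → 1:32 AM UTC (Aug 26).
Add 6 hours and 20 minutes layover in Oakridge City → 7:52 AM UTC.
Add 11 hours 16 minutes leg 2 → 7:08 PM UTC.
Add 1 hour 56 minutes layover in Greywater → 9:04 PM UTC.
Add 14 hours and 10 minutes leg 3 → 11:14 AM UTC (Aug 27).
Santiago is UTC−4:00, so local arrival = 11:14 AM − 4:00 = 7:14 AM on Aug 27.

7:14 AM on Aug 27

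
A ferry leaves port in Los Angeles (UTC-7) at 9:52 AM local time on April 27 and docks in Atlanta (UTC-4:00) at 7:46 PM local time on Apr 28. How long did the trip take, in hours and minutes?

Departure in UTC: 9:52 AM + 7:00 = 4:52 PM on Apr 27.
Arrival in UTC: 7:46 PM + 4:00 = 11:46 PM on Apr 28.
Elapsed = 11:46 PM − 4:52 PM (+1 day) = 30 hours 54 minutes.

30 hours 54 minutes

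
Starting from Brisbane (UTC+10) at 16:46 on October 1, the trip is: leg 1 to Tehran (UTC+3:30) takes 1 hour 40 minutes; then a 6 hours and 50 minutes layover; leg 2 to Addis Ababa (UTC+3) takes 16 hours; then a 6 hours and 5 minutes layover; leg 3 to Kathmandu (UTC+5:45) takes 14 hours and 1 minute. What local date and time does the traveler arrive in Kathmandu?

Convert departure to UTC: 16:46 − 10:00 = 06:46 UTC on Oct 1.
Add 1 hour 40 minutes leg 1 → 08:26 UTC.
Add 6 hours and 50 minutes layover in Tehran → 15:16 UTC.
Add 16 hours leg 2 → 07:16 UTC (Oct 2).
Add 6 hours 5 minutes layover in Addis Ababa → 13:21 UTC.
Add 14 hours and 1 minute leg 3 → 03:22 UTC (Oct 3).
Kathmandu is UTC+5:45, so local arrival = 03:22 + 5:45 = 09:07 on Oct 3.

09:07 on October 3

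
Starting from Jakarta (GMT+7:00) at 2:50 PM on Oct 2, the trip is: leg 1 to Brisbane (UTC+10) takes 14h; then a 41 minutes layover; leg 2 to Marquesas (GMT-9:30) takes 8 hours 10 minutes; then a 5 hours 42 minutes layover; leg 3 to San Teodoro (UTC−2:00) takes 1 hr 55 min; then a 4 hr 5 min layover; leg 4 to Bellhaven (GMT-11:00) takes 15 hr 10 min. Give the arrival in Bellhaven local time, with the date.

Convert departure to UTC: 2:50 PM − 7:00 = 7:50 AM UTC on Oct 2.
Add 14 hours leg 1 → 9:50 PM UTC.
Add 41 minutes layover in Brisbane → 10:31 PM UTC.
Add 8 hours 10 minutes leg 2 → 6:41 AM UTC (Oct 3).
Add 5 hours 42 minutes layover in Marquesas → 12:23 PM UTC.
Add 1 hour and 55 minutes leg 3 → 2:18 PM UTC.
Add 4 hours 5 minutes layover in San Teodoro → 6:23 PM UTC.
Add 15 hours and 10 minutes leg 4 → 9:33 AM UTC (Oct 4).
Bellhaven is UTC−11:00, so local arrival = 9:33 AM − 11:00 = 10:33 PM on Oct 3.

10:33 PM on Oct 3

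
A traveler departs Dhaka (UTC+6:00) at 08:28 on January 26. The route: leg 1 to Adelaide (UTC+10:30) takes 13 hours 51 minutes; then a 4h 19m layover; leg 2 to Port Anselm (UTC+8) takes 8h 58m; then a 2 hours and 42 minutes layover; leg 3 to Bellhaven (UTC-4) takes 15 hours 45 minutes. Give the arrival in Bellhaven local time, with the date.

Convert departure to UTC: 08:28 − 6:00 = 02:28 UTC on Jan 26.
Add 13 hours and 51 minutes leg 1 → 16:19 UTC.
Add 4 hours 19 minutes layover in Adelaide → 20:38 UTC.
Add 8 hours and 58 minutes leg 2 → 05:36 UTC (Jan 27).
Add 2 hours 42 minutes layover in Port Anselm → 08:18 UTC.
Add 15 hours and 45 minutes leg 3 → 00:03 UTC (Jan 28).
Bellhaven is UTC−4:00, so local arrival = 00:03 − 4:00 = 20:03 on Jan 27.

20:03 on January 27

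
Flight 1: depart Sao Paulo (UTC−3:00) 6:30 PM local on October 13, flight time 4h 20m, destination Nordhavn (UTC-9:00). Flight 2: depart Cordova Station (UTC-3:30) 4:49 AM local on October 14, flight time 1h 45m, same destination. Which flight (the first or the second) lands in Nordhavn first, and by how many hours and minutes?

the first, by 8 hours 14 minutes

Flight 1 in UTC: 6:30 PM + 3:00 = 9:30 PM on Oct 13.
+4 hours 20 minutes → arrive 1:50 AM UTC on Oct 14.
Flight 2 in UTC: 4:49 AM + 3:30 = 8:19 AM on Oct 14.
+1 hour and 45 minutes → arrive 10:04 AM UTC on Oct 14.
Flight 1 lands earlier by 8 hours 14 minutes.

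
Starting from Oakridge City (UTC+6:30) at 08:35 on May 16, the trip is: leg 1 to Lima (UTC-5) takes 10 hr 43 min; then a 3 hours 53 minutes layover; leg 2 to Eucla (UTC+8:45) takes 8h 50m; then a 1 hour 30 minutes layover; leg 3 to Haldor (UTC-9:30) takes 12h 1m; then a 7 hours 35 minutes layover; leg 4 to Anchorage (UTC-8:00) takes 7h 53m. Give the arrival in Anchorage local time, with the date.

22:30 on May 17

Convert departure to UTC: 08:35 − 6:30 = 02:05 UTC on May 16.
Add 10 hours and 43 minutes leg 1 → 12:48 UTC.
Add 3 hours 53 minutes layover in Lima → 16:41 UTC.
Add 8 hours and 50 minutes leg 2 → 01:31 UTC (May 17).
Add 1 hour 30 minutes layover in Eucla → 03:01 UTC.
Add 12 hours and 1 minute leg 3 → 15:02 UTC.
Add 7 hours and 35 minutes layover in Haldor → 22:37 UTC.
Add 7 hours and 53 minutes leg 4 → 06:30 UTC (May 18).
Anchorage is UTC−8:00, so local arrival = 06:30 − 8:00 = 22:30 on May 17.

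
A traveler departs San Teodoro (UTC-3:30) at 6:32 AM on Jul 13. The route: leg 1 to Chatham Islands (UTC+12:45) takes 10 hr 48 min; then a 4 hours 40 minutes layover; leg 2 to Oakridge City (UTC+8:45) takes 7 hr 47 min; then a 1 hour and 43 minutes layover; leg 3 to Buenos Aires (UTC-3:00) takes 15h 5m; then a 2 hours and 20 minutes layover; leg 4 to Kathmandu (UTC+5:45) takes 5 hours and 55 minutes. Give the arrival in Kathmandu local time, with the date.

Convert departure to UTC: 6:32 AM + 3:30 = 10:02 AM UTC on Jul 13.
Add 10 hours 48 minutes leg 1 → 8:50 PM UTC.
Add 4 hours 40 minutes layover in Chatham Islands → 1:30 AM UTC (Jul 14).
Add 7 hours and 47 minutes leg 2 → 9:17 AM UTC.
Add 1 hour 43 minutes layover in Oakridge City → 11:00 AM UTC.
Add 15 hours and 5 minutes leg 3 → 2:05 AM UTC (Jul 15).
Add 2 hours 20 minutes layover in Buenos Aires → 4:25 AM UTC.
Add 5 hours 55 minutes leg 4 → 10:20 AM UTC.
Kathmandu is UTC+5:45, so local arrival = 10:20 AM + 5:45 = 4:05 PM on Jul 15.

4:05 PM on Jul 15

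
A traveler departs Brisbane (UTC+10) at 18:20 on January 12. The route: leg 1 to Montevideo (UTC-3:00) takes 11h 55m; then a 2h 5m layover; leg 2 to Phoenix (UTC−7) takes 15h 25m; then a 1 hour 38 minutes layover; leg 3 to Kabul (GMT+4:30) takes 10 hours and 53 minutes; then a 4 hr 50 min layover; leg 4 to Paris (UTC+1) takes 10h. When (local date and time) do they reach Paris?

Convert departure to UTC: 18:20 − 10:00 = 08:20 UTC on Jan 12.
Add 11 hours and 55 minutes leg 1 → 20:15 UTC.
Add 2 hours 5 minutes layover in Montevideo → 22:20 UTC.
Add 15 hours and 25 minutes leg 2 → 13:45 UTC (Jan 13).
Add 1 hour and 38 minutes layover in Phoenix → 15:23 UTC.
Add 10 hours and 53 minutes leg 3 → 02:16 UTC (Jan 14).
Add 4 hours and 50 minutes layover in Kabul → 07:06 UTC.
Add 10 hours leg 4 → 17:06 UTC.
Paris is UTC+1:00, so local arrival = 17:06 + 1:00 = 18:06 on Jan 14.

18:06 on Jan 14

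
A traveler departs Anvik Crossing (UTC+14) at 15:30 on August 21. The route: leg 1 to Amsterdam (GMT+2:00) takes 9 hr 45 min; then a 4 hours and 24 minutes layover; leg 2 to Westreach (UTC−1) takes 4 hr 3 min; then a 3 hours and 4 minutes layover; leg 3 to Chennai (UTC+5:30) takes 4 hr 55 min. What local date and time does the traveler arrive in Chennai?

Convert departure to UTC: 15:30 − 14:00 = 01:30 UTC on Aug 21.
Add 9 hours 45 minutes leg 1 → 11:15 UTC.
Add 4 hours and 24 minutes layover in Amsterdam → 15:39 UTC.
Add 4 hours 3 minutes leg 2 → 19:42 UTC.
Add 3 hours 4 minutes layover in Westreach → 22:46 UTC.
Add 4 hours and 55 minutes leg 3 → 03:41 UTC (Aug 22).
Chennai is UTC+5:30, so local arrival = 03:41 + 5:30 = 09:11 on Aug 22.

09:11 on August 22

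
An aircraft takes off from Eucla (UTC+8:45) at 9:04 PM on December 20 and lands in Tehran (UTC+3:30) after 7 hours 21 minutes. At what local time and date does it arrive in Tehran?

Tehran is 5:15 behind Eucla.
After 7 hours and 21 minutes it is 4:25 AM (Dec 21) in Eucla.
Shift by the zone difference: 4:25 AM − 5:15 = 11:10 PM on Dec 20 in Tehran.

11:10 PM on December 20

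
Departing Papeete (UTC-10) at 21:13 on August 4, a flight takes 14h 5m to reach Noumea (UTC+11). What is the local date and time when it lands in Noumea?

Noumea is 21:00 ahead of Papeete.
After 14 hours 5 minutes it is 11:18 (Aug 5) in Papeete.
Shift by the zone difference: 11:18 + 21:00 = 08:18 on Aug 6 in Noumea.

08:18 on August 6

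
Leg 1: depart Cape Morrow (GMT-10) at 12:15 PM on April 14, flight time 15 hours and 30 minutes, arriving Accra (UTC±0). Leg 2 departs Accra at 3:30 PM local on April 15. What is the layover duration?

Convert departure to UTC: 12:15 PM + 10:00 = 10:15 PM UTC on Apr 14.
Add 15 hours 30 minutes flight time → 1:45 PM UTC (Apr 15).
Accra is UTC+0, so local arrival is the same: 1:45 PM on Apr 15.
Layover = 3:30 PM − 1:45 PM = 1 hour 45 minutes.

1 hour 45 minutes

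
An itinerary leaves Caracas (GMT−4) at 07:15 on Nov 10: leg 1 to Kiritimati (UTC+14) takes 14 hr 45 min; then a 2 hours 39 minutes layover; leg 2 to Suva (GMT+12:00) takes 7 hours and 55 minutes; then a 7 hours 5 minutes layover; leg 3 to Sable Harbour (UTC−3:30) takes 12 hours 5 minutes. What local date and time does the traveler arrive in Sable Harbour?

04:14 on November 12

Convert departure to UTC: 07:15 + 4:00 = 11:15 UTC on Nov 10.
Add 14 hours and 45 minutes leg 1 → 02:00 UTC (Nov 11).
Add 2 hours and 39 minutes layover in Kiritimati → 04:39 UTC.
Add 7 hours 55 minutes leg 2 → 12:34 UTC.
Add 7 hours 5 minutes layover in Suva → 19:39 UTC.
Add 12 hours and 5 minutes leg 3 → 07:44 UTC (Nov 12).
Sable Harbour is UTC−3:30, so local arrival = 07:44 − 3:30 = 04:14 on Nov 12.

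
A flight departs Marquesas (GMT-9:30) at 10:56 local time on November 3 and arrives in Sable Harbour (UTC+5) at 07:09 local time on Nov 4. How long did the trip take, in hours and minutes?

5 hours 43 minutes

Departure in UTC: 10:56 + 9:30 = 20:26 on Nov 3.
Arrival in UTC: 07:09 − 5:00 = 02:09 on Nov 4.
Elapsed = 02:09 − 20:26 (+1 day) = 5 hours 43 minutes.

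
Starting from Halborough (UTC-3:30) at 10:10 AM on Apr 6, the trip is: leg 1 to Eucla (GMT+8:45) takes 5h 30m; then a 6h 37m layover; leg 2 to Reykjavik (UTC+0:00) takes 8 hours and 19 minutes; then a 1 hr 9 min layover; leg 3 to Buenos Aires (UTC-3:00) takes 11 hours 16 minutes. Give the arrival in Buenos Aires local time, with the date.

7:31 PM on Apr 7

Convert departure to UTC: 10:10 AM + 3:30 = 1:40 PM UTC on Apr 6.
Add 5 hours and 30 minutes leg 1 → 7:10 PM UTC.
Add 6 hours and 37 minutes layover in Eucla → 1:47 AM UTC (Apr 7).
Add 8 hours 19 minutes leg 2 → 10:06 AM UTC.
Add 1 hour 9 minutes layover in Reykjavik → 11:15 AM UTC.
Add 11 hours and 16 minutes leg 3 → 10:31 PM UTC.
Buenos Aires is UTC−3:00, so local arrival = 10:31 PM − 3:00 = 7:31 PM on Apr 7.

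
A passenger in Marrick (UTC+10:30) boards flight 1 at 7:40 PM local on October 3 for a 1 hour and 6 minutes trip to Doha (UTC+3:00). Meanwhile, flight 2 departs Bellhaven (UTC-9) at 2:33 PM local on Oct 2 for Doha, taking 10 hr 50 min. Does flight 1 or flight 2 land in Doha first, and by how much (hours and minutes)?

the first, by 7 minutes

Flight 1 in UTC: 7:40 PM − 10:30 = 9:10 AM on Oct 3.
+1 hour 6 minutes → arrive 10:16 AM UTC on Oct 3.
Flight 2 in UTC: 2:33 PM + 9:00 = 11:33 PM on Oct 2.
+10 hours and 50 minutes → arrive 10:23 AM UTC on Oct 3.
Flight 1 lands earlier by 7 minutes.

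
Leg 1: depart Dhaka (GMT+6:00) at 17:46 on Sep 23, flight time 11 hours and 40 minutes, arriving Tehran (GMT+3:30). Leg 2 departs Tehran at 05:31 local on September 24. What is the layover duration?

Convert departure to UTC: 17:46 − 6:00 = 11:46 UTC on Sep 23.
Add 11 hours and 40 minutes flight time → 23:26 UTC.
Tehran is UTC+3:30, so local arrival = 23:26 + 3:30 = 02:56 on Sep 24.
Layover = 05:31 − 02:56 = 2 hours 35 minutes.

2 hours 35 minutes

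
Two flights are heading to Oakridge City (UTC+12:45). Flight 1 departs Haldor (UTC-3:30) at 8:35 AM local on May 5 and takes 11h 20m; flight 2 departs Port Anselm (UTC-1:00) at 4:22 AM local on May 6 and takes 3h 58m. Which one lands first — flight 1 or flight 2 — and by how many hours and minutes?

Flight 1 in UTC: 8:35 AM + 3:30 = 12:05 PM on May 5.
+11 hours 20 minutes → arrive 11:25 PM UTC on May 5.
Flight 2 in UTC: 4:22 AM + 1:00 = 5:22 AM on May 6.
+3 hours and 58 minutes → arrive 9:20 AM UTC on May 6.
Flight 1 lands earlier by 9 hours 55 minutes.

the first, by 9 hours 55 minutes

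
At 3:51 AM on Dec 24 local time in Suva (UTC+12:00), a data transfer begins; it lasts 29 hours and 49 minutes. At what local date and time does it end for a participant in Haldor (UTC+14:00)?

11:40 AM on December 25

Haldor is 2:00 ahead of Suva.
After 29 hours 49 minutes it is 9:40 AM (Dec 25) in Suva.
Shift by the zone difference: 9:40 AM + 2:00 = 11:40 AM on Dec 25 in Haldor.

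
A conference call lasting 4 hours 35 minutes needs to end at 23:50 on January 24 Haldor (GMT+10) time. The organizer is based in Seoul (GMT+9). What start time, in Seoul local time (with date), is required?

18:15 on Jan 24

Target end time in UTC: 23:50 − 10:00 = 13:50 on Jan 24.
Subtract 4 hours 35 minutes → start 09:15 UTC on Jan 24.
Seoul is UTC+9:00: 09:15 + 9:00 = 18:15 on Jan 24.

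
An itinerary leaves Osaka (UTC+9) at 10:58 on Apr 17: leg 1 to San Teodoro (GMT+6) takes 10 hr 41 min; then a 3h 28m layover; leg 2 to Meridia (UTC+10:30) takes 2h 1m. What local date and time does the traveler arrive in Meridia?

Convert departure to UTC: 10:58 − 9:00 = 01:58 UTC on Apr 17.
Add 10 hours 41 minutes leg 1 → 12:39 UTC.
Add 3 hours 28 minutes layover in San Teodoro → 16:07 UTC.
Add 2 hours 1 minute leg 2 → 18:08 UTC.
Meridia is UTC+10:30, so local arrival = 18:08 + 10:30 = 04:38 on Apr 18.

04:38 on Apr 18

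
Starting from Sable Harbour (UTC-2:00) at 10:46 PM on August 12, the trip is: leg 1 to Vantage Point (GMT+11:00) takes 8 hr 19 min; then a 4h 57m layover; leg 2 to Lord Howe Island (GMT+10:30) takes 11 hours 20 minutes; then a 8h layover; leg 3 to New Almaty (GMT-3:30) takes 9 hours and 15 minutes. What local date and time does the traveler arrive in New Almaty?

3:07 PM on Aug 14

Convert departure to UTC: 10:46 PM + 2:00 = 12:46 AM UTC on Aug 13.
Add 8 hours and 19 minutes leg 1 → 9:05 AM UTC.
Add 4 hours 57 minutes layover in Vantage Point → 2:02 PM UTC.
Add 11 hours and 20 minutes leg 2 → 1:22 AM UTC (Aug 14).
Add 8 hours layover in Lord Howe Island → 9:22 AM UTC.
Add 9 hours and 15 minutes leg 3 → 6:37 PM UTC.
New Almaty is UTC−3:30, so local arrival = 6:37 PM − 3:30 = 3:07 PM on Aug 14.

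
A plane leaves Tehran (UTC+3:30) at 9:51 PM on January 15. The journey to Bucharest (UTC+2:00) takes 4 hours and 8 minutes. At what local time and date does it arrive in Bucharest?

12:29 AM on January 16

Convert departure to UTC: 9:51 PM − 3:30 = 6:21 PM UTC on Jan 15.
Add 4 hours 8 minutes travel time → 10:29 PM UTC.
Bucharest is UTC+2:00, so local arrival = 10:29 PM + 2:00 = 12:29 AM on Jan 16.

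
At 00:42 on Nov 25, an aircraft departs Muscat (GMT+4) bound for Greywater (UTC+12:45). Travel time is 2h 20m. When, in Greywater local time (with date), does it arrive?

11:47 on November 25

Convert departure to UTC: 00:42 − 4:00 = 20:42 UTC on Nov 24.
Add 2 hours and 20 minutes travel time → 23:02 UTC.
Greywater is UTC+12:45, so local arrival = 23:02 + 12:45 = 11:47 on Nov 25.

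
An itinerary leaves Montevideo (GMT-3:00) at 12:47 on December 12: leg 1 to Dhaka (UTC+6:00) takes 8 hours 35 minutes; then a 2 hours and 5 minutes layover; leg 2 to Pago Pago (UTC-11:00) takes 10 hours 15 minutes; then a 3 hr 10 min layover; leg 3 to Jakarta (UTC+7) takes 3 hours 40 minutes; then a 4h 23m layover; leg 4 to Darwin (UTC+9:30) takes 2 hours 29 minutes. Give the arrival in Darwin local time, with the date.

Convert departure to UTC: 12:47 + 3:00 = 15:47 UTC on Dec 12.
Add 8 hours and 35 minutes leg 1 → 00:22 UTC (Dec 13).
Add 2 hours and 5 minutes layover in Dhaka → 02:27 UTC.
Add 10 hours and 15 minutes leg 2 → 12:42 UTC.
Add 3 hours and 10 minutes layover in Pago Pago → 15:52 UTC.
Add 3 hours 40 minutes leg 3 → 19:32 UTC.
Add 4 hours 23 minutes layover in Jakarta → 23:55 UTC.
Add 2 hours 29 minutes leg 4 → 02:24 UTC (Dec 14).
Darwin is UTC+9:30, so local arrival = 02:24 + 9:30 = 11:54 on Dec 14.

11:54 on December 14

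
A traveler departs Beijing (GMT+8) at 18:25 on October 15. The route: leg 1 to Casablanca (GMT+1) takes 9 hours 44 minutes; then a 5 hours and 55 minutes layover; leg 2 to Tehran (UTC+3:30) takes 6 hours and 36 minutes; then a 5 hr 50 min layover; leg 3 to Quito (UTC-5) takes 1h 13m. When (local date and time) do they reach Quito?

Convert departure to UTC: 18:25 − 8:00 = 10:25 UTC on Oct 15.
Add 9 hours 44 minutes leg 1 → 20:09 UTC.
Add 5 hours 55 minutes layover in Casablanca → 02:04 UTC (Oct 16).
Add 6 hours and 36 minutes leg 2 → 08:40 UTC.
Add 5 hours 50 minutes layover in Tehran → 14:30 UTC.
Add 1 hour and 13 minutes leg 3 → 15:43 UTC.
Quito is UTC−5:00, so local arrival = 15:43 − 5:00 = 10:43 on Oct 16.

10:43 on October 16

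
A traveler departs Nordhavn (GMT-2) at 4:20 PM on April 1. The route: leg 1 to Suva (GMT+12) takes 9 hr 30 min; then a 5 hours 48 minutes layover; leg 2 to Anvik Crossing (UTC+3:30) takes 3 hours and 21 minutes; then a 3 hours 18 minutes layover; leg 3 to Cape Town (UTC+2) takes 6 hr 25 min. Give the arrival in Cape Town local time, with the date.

12:42 AM on April 3

Convert departure to UTC: 4:20 PM + 2:00 = 6:20 PM UTC on Apr 1.
Add 9 hours and 30 minutes leg 1 → 3:50 AM UTC (Apr 2).
Add 5 hours and 48 minutes layover in Suva → 9:38 AM UTC.
Add 3 hours 21 minutes leg 2 → 12:59 PM UTC.
Add 3 hours 18 minutes layover in Anvik Crossing → 4:17 PM UTC.
Add 6 hours and 25 minutes leg 3 → 10:42 PM UTC.
Cape Town is UTC+2:00, so local arrival = 10:42 PM + 2:00 = 12:42 AM on Apr 3.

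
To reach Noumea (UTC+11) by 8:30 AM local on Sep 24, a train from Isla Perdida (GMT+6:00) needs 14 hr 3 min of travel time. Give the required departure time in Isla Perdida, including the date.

1:27 PM on September 23

Target arrival in UTC: 8:30 AM − 11:00 = 9:30 PM on Sep 23.
Subtract 14 hours 3 minutes → departure 7:27 AM UTC on Sep 23.
Isla Perdida is UTC+6:00: 7:27 AM + 6:00 = 1:27 PM on Sep 23.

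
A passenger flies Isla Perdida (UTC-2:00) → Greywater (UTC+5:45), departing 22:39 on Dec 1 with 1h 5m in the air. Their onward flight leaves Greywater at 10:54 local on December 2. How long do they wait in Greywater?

3 hours 25 minutes

Convert departure to UTC: 22:39 + 2:00 = 00:39 UTC on Dec 2.
Add 1 hour 5 minutes flight time → 01:44 UTC.
Greywater is UTC+5:45, so local arrival = 01:44 + 5:45 = 07:29 on Dec 2.
Layover = 10:54 − 07:29 = 3 hours 25 minutes.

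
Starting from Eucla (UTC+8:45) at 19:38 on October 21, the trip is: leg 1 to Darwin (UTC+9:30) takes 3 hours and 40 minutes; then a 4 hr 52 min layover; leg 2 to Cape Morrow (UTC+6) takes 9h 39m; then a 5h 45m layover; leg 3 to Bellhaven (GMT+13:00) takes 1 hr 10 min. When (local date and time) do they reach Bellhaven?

00:59 on Oct 23

Convert departure to UTC: 19:38 − 8:45 = 10:53 UTC on Oct 21.
Add 3 hours and 40 minutes leg 1 → 14:33 UTC.
Add 4 hours and 52 minutes layover in Darwin → 19:25 UTC.
Add 9 hours 39 minutes leg 2 → 05:04 UTC (Oct 22).
Add 5 hours 45 minutes layover in Cape Morrow → 10:49 UTC.
Add 1 hour 10 minutes leg 3 → 11:59 UTC.
Bellhaven is UTC+13:00, so local arrival = 11:59 + 13:00 = 00:59 on Oct 23.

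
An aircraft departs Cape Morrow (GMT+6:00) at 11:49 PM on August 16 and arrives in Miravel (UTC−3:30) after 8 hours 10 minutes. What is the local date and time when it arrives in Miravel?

Convert departure to UTC: 11:49 PM − 6:00 = 5:49 PM UTC on Aug 16.
Add 8 hours and 10 minutes travel time → 1:59 AM UTC (Aug 17).
Miravel is UTC−3:30, so local arrival = 1:59 AM − 3:30 = 10:29 PM on Aug 16.

10:29 PM on August 16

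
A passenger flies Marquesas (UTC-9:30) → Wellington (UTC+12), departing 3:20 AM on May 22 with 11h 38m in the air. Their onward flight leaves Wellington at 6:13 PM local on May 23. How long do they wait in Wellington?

Convert departure to UTC: 3:20 AM + 9:30 = 12:50 PM UTC on May 22.
Add 11 hours and 38 minutes flight time → 12:28 AM UTC (May 23).
Wellington is UTC+12:00, so local arrival = 12:28 AM + 12:00 = 12:28 PM on May 23.
Layover = 6:13 PM − 12:28 PM = 5 hours 45 minutes.

5 hours 45 minutes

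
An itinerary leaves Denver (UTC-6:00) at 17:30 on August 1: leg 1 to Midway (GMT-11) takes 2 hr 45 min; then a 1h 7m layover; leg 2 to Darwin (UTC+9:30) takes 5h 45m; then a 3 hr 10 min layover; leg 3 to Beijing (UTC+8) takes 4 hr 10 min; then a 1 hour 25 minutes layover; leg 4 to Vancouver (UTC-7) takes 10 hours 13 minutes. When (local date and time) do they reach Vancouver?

21:05 on August 2

Convert departure to UTC: 17:30 + 6:00 = 23:30 UTC on Aug 1.
Add 2 hours and 45 minutes leg 1 → 02:15 UTC (Aug 2).
Add 1 hour 7 minutes layover in Midway → 03:22 UTC.
Add 5 hours 45 minutes leg 2 → 09:07 UTC.
Add 3 hours and 10 minutes layover in Darwin → 12:17 UTC.
Add 4 hours 10 minutes leg 3 → 16:27 UTC.
Add 1 hour 25 minutes layover in Beijing → 17:52 UTC.
Add 10 hours 13 minutes leg 4 → 04:05 UTC (Aug 3).
Vancouver is UTC−7:00, so local arrival = 04:05 − 7:00 = 21:05 on Aug 2.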